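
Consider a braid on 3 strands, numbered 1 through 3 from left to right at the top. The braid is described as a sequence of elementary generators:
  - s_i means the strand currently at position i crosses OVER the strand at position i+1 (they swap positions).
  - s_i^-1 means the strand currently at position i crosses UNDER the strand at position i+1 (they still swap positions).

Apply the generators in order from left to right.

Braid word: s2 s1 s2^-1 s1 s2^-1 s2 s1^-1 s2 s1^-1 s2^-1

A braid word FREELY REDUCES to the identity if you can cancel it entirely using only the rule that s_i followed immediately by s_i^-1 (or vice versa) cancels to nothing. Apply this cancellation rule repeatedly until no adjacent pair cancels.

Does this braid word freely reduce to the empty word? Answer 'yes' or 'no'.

Answer: yes

Derivation:
Gen 1 (s2): push. Stack: [s2]
Gen 2 (s1): push. Stack: [s2 s1]
Gen 3 (s2^-1): push. Stack: [s2 s1 s2^-1]
Gen 4 (s1): push. Stack: [s2 s1 s2^-1 s1]
Gen 5 (s2^-1): push. Stack: [s2 s1 s2^-1 s1 s2^-1]
Gen 6 (s2): cancels prior s2^-1. Stack: [s2 s1 s2^-1 s1]
Gen 7 (s1^-1): cancels prior s1. Stack: [s2 s1 s2^-1]
Gen 8 (s2): cancels prior s2^-1. Stack: [s2 s1]
Gen 9 (s1^-1): cancels prior s1. Stack: [s2]
Gen 10 (s2^-1): cancels prior s2. Stack: []
Reduced word: (empty)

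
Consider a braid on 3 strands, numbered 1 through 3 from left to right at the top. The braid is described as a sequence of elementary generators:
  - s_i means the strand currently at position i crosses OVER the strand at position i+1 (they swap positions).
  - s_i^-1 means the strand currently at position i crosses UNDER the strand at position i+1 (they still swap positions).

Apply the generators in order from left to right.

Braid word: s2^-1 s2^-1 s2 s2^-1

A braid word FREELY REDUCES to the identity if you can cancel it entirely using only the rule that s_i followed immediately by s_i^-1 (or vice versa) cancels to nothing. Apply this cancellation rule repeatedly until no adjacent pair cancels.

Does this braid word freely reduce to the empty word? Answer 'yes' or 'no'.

Gen 1 (s2^-1): push. Stack: [s2^-1]
Gen 2 (s2^-1): push. Stack: [s2^-1 s2^-1]
Gen 3 (s2): cancels prior s2^-1. Stack: [s2^-1]
Gen 4 (s2^-1): push. Stack: [s2^-1 s2^-1]
Reduced word: s2^-1 s2^-1

Answer: no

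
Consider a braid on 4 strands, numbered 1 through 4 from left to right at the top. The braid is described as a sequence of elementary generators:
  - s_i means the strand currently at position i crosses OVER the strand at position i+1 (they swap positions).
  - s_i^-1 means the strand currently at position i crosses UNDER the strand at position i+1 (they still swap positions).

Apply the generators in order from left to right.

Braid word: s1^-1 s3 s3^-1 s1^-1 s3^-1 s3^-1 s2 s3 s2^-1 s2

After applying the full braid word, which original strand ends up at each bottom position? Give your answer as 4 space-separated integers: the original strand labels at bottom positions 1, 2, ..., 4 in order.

Answer: 1 3 4 2

Derivation:
Gen 1 (s1^-1): strand 1 crosses under strand 2. Perm now: [2 1 3 4]
Gen 2 (s3): strand 3 crosses over strand 4. Perm now: [2 1 4 3]
Gen 3 (s3^-1): strand 4 crosses under strand 3. Perm now: [2 1 3 4]
Gen 4 (s1^-1): strand 2 crosses under strand 1. Perm now: [1 2 3 4]
Gen 5 (s3^-1): strand 3 crosses under strand 4. Perm now: [1 2 4 3]
Gen 6 (s3^-1): strand 4 crosses under strand 3. Perm now: [1 2 3 4]
Gen 7 (s2): strand 2 crosses over strand 3. Perm now: [1 3 2 4]
Gen 8 (s3): strand 2 crosses over strand 4. Perm now: [1 3 4 2]
Gen 9 (s2^-1): strand 3 crosses under strand 4. Perm now: [1 4 3 2]
Gen 10 (s2): strand 4 crosses over strand 3. Perm now: [1 3 4 2]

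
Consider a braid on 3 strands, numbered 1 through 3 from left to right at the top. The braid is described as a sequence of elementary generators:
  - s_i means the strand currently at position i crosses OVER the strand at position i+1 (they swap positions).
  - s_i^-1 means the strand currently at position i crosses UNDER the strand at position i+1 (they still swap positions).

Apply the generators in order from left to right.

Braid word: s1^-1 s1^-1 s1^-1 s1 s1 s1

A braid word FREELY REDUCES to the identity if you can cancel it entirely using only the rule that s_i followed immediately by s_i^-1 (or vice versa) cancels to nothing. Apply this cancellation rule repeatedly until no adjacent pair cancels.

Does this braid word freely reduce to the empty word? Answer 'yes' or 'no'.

Gen 1 (s1^-1): push. Stack: [s1^-1]
Gen 2 (s1^-1): push. Stack: [s1^-1 s1^-1]
Gen 3 (s1^-1): push. Stack: [s1^-1 s1^-1 s1^-1]
Gen 4 (s1): cancels prior s1^-1. Stack: [s1^-1 s1^-1]
Gen 5 (s1): cancels prior s1^-1. Stack: [s1^-1]
Gen 6 (s1): cancels prior s1^-1. Stack: []
Reduced word: (empty)

Answer: yes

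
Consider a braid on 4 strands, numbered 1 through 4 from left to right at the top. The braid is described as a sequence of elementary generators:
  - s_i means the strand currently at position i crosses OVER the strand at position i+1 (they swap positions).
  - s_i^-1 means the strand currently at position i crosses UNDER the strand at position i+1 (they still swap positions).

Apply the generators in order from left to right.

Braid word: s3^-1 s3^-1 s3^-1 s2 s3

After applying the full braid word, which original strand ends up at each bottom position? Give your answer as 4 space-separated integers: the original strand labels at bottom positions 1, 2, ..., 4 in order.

Answer: 1 4 3 2

Derivation:
Gen 1 (s3^-1): strand 3 crosses under strand 4. Perm now: [1 2 4 3]
Gen 2 (s3^-1): strand 4 crosses under strand 3. Perm now: [1 2 3 4]
Gen 3 (s3^-1): strand 3 crosses under strand 4. Perm now: [1 2 4 3]
Gen 4 (s2): strand 2 crosses over strand 4. Perm now: [1 4 2 3]
Gen 5 (s3): strand 2 crosses over strand 3. Perm now: [1 4 3 2]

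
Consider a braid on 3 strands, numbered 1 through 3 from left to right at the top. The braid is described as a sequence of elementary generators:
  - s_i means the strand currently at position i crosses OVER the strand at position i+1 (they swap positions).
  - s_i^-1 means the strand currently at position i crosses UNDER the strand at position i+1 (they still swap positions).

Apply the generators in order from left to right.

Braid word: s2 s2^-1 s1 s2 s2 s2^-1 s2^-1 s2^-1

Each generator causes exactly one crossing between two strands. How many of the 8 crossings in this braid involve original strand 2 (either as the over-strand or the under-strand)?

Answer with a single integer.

Answer: 3

Derivation:
Gen 1: crossing 2x3. Involves strand 2? yes. Count so far: 1
Gen 2: crossing 3x2. Involves strand 2? yes. Count so far: 2
Gen 3: crossing 1x2. Involves strand 2? yes. Count so far: 3
Gen 4: crossing 1x3. Involves strand 2? no. Count so far: 3
Gen 5: crossing 3x1. Involves strand 2? no. Count so far: 3
Gen 6: crossing 1x3. Involves strand 2? no. Count so far: 3
Gen 7: crossing 3x1. Involves strand 2? no. Count so far: 3
Gen 8: crossing 1x3. Involves strand 2? no. Count so far: 3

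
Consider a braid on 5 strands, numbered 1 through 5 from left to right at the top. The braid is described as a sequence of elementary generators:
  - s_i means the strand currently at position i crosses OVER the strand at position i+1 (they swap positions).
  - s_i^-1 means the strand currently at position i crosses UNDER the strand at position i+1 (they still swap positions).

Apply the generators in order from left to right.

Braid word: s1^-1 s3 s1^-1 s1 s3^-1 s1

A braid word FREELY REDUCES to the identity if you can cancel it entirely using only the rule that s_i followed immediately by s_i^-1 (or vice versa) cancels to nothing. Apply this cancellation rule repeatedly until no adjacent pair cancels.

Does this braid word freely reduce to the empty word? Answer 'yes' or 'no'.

Answer: yes

Derivation:
Gen 1 (s1^-1): push. Stack: [s1^-1]
Gen 2 (s3): push. Stack: [s1^-1 s3]
Gen 3 (s1^-1): push. Stack: [s1^-1 s3 s1^-1]
Gen 4 (s1): cancels prior s1^-1. Stack: [s1^-1 s3]
Gen 5 (s3^-1): cancels prior s3. Stack: [s1^-1]
Gen 6 (s1): cancels prior s1^-1. Stack: []
Reduced word: (empty)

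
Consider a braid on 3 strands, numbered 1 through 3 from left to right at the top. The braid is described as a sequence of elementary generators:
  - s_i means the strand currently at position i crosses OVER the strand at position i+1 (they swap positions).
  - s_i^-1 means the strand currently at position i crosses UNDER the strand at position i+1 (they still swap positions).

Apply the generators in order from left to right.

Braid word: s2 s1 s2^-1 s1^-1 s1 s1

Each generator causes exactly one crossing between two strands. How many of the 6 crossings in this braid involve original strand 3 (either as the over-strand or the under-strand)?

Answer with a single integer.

Gen 1: crossing 2x3. Involves strand 3? yes. Count so far: 1
Gen 2: crossing 1x3. Involves strand 3? yes. Count so far: 2
Gen 3: crossing 1x2. Involves strand 3? no. Count so far: 2
Gen 4: crossing 3x2. Involves strand 3? yes. Count so far: 3
Gen 5: crossing 2x3. Involves strand 3? yes. Count so far: 4
Gen 6: crossing 3x2. Involves strand 3? yes. Count so far: 5

Answer: 5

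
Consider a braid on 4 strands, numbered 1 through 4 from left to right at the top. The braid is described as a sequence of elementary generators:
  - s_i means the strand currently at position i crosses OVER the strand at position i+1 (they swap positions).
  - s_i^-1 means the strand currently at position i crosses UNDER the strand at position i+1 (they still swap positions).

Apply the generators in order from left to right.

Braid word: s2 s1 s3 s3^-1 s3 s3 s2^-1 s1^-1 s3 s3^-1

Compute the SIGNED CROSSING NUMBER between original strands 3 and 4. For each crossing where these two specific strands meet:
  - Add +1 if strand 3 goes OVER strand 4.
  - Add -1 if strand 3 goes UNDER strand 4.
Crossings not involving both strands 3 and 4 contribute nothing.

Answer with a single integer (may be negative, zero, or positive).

Answer: 0

Derivation:
Gen 1: crossing 2x3. Both 3&4? no. Sum: 0
Gen 2: crossing 1x3. Both 3&4? no. Sum: 0
Gen 3: crossing 2x4. Both 3&4? no. Sum: 0
Gen 4: crossing 4x2. Both 3&4? no. Sum: 0
Gen 5: crossing 2x4. Both 3&4? no. Sum: 0
Gen 6: crossing 4x2. Both 3&4? no. Sum: 0
Gen 7: crossing 1x2. Both 3&4? no. Sum: 0
Gen 8: crossing 3x2. Both 3&4? no. Sum: 0
Gen 9: crossing 1x4. Both 3&4? no. Sum: 0
Gen 10: crossing 4x1. Both 3&4? no. Sum: 0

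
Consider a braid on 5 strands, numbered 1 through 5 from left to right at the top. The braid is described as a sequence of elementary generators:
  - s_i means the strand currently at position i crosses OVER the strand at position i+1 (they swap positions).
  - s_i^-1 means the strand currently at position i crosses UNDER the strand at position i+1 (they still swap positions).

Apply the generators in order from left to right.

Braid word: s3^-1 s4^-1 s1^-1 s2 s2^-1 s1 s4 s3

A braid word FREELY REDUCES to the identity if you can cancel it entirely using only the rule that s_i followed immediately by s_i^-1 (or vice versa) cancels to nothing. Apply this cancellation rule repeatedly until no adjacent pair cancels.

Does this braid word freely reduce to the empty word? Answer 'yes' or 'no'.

Answer: yes

Derivation:
Gen 1 (s3^-1): push. Stack: [s3^-1]
Gen 2 (s4^-1): push. Stack: [s3^-1 s4^-1]
Gen 3 (s1^-1): push. Stack: [s3^-1 s4^-1 s1^-1]
Gen 4 (s2): push. Stack: [s3^-1 s4^-1 s1^-1 s2]
Gen 5 (s2^-1): cancels prior s2. Stack: [s3^-1 s4^-1 s1^-1]
Gen 6 (s1): cancels prior s1^-1. Stack: [s3^-1 s4^-1]
Gen 7 (s4): cancels prior s4^-1. Stack: [s3^-1]
Gen 8 (s3): cancels prior s3^-1. Stack: []
Reduced word: (empty)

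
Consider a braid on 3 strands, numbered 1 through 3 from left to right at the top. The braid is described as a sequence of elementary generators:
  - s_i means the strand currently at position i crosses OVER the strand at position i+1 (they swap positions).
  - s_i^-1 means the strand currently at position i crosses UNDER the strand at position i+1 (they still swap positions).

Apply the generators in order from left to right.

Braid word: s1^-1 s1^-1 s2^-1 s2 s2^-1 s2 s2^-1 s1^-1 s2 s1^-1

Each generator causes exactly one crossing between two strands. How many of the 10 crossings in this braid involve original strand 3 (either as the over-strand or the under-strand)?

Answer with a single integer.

Gen 1: crossing 1x2. Involves strand 3? no. Count so far: 0
Gen 2: crossing 2x1. Involves strand 3? no. Count so far: 0
Gen 3: crossing 2x3. Involves strand 3? yes. Count so far: 1
Gen 4: crossing 3x2. Involves strand 3? yes. Count so far: 2
Gen 5: crossing 2x3. Involves strand 3? yes. Count so far: 3
Gen 6: crossing 3x2. Involves strand 3? yes. Count so far: 4
Gen 7: crossing 2x3. Involves strand 3? yes. Count so far: 5
Gen 8: crossing 1x3. Involves strand 3? yes. Count so far: 6
Gen 9: crossing 1x2. Involves strand 3? no. Count so far: 6
Gen 10: crossing 3x2. Involves strand 3? yes. Count so far: 7

Answer: 7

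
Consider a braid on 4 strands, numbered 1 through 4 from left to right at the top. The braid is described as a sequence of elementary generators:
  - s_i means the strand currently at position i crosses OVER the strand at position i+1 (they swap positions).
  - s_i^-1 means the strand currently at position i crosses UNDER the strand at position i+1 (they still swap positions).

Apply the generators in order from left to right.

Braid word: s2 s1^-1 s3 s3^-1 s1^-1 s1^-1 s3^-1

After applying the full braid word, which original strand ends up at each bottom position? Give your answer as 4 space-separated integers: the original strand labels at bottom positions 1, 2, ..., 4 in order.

Answer: 3 1 4 2

Derivation:
Gen 1 (s2): strand 2 crosses over strand 3. Perm now: [1 3 2 4]
Gen 2 (s1^-1): strand 1 crosses under strand 3. Perm now: [3 1 2 4]
Gen 3 (s3): strand 2 crosses over strand 4. Perm now: [3 1 4 2]
Gen 4 (s3^-1): strand 4 crosses under strand 2. Perm now: [3 1 2 4]
Gen 5 (s1^-1): strand 3 crosses under strand 1. Perm now: [1 3 2 4]
Gen 6 (s1^-1): strand 1 crosses under strand 3. Perm now: [3 1 2 4]
Gen 7 (s3^-1): strand 2 crosses under strand 4. Perm now: [3 1 4 2]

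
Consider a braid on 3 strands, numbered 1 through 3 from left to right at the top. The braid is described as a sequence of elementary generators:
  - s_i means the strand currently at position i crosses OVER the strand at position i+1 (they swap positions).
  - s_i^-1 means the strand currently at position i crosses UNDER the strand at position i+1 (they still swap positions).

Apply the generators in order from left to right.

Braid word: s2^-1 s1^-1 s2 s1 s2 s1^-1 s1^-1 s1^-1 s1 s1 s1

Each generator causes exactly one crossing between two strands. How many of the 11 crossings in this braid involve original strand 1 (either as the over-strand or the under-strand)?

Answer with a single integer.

Gen 1: crossing 2x3. Involves strand 1? no. Count so far: 0
Gen 2: crossing 1x3. Involves strand 1? yes. Count so far: 1
Gen 3: crossing 1x2. Involves strand 1? yes. Count so far: 2
Gen 4: crossing 3x2. Involves strand 1? no. Count so far: 2
Gen 5: crossing 3x1. Involves strand 1? yes. Count so far: 3
Gen 6: crossing 2x1. Involves strand 1? yes. Count so far: 4
Gen 7: crossing 1x2. Involves strand 1? yes. Count so far: 5
Gen 8: crossing 2x1. Involves strand 1? yes. Count so far: 6
Gen 9: crossing 1x2. Involves strand 1? yes. Count so far: 7
Gen 10: crossing 2x1. Involves strand 1? yes. Count so far: 8
Gen 11: crossing 1x2. Involves strand 1? yes. Count so far: 9

Answer: 9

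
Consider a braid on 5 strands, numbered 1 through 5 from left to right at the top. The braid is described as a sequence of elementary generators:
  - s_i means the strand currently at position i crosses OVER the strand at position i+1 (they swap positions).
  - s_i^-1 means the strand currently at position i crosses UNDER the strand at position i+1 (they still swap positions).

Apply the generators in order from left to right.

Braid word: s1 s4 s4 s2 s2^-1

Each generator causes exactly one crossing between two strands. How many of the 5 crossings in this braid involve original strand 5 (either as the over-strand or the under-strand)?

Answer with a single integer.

Answer: 2

Derivation:
Gen 1: crossing 1x2. Involves strand 5? no. Count so far: 0
Gen 2: crossing 4x5. Involves strand 5? yes. Count so far: 1
Gen 3: crossing 5x4. Involves strand 5? yes. Count so far: 2
Gen 4: crossing 1x3. Involves strand 5? no. Count so far: 2
Gen 5: crossing 3x1. Involves strand 5? no. Count so far: 2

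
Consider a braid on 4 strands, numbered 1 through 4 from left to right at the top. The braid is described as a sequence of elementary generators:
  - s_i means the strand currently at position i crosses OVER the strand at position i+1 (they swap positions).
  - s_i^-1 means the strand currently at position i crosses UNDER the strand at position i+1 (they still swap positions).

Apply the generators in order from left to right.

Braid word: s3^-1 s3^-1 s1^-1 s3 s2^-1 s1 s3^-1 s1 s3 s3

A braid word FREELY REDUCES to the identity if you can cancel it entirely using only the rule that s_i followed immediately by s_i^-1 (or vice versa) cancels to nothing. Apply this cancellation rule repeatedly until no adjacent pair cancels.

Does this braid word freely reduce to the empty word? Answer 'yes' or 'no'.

Answer: no

Derivation:
Gen 1 (s3^-1): push. Stack: [s3^-1]
Gen 2 (s3^-1): push. Stack: [s3^-1 s3^-1]
Gen 3 (s1^-1): push. Stack: [s3^-1 s3^-1 s1^-1]
Gen 4 (s3): push. Stack: [s3^-1 s3^-1 s1^-1 s3]
Gen 5 (s2^-1): push. Stack: [s3^-1 s3^-1 s1^-1 s3 s2^-1]
Gen 6 (s1): push. Stack: [s3^-1 s3^-1 s1^-1 s3 s2^-1 s1]
Gen 7 (s3^-1): push. Stack: [s3^-1 s3^-1 s1^-1 s3 s2^-1 s1 s3^-1]
Gen 8 (s1): push. Stack: [s3^-1 s3^-1 s1^-1 s3 s2^-1 s1 s3^-1 s1]
Gen 9 (s3): push. Stack: [s3^-1 s3^-1 s1^-1 s3 s2^-1 s1 s3^-1 s1 s3]
Gen 10 (s3): push. Stack: [s3^-1 s3^-1 s1^-1 s3 s2^-1 s1 s3^-1 s1 s3 s3]
Reduced word: s3^-1 s3^-1 s1^-1 s3 s2^-1 s1 s3^-1 s1 s3 s3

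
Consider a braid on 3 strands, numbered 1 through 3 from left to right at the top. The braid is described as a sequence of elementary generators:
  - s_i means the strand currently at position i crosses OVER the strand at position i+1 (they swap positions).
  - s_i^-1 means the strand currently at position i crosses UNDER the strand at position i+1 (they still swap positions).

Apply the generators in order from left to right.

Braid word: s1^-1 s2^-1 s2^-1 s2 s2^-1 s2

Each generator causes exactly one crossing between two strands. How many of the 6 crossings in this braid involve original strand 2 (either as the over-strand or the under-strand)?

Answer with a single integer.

Answer: 1

Derivation:
Gen 1: crossing 1x2. Involves strand 2? yes. Count so far: 1
Gen 2: crossing 1x3. Involves strand 2? no. Count so far: 1
Gen 3: crossing 3x1. Involves strand 2? no. Count so far: 1
Gen 4: crossing 1x3. Involves strand 2? no. Count so far: 1
Gen 5: crossing 3x1. Involves strand 2? no. Count so far: 1
Gen 6: crossing 1x3. Involves strand 2? no. Count so far: 1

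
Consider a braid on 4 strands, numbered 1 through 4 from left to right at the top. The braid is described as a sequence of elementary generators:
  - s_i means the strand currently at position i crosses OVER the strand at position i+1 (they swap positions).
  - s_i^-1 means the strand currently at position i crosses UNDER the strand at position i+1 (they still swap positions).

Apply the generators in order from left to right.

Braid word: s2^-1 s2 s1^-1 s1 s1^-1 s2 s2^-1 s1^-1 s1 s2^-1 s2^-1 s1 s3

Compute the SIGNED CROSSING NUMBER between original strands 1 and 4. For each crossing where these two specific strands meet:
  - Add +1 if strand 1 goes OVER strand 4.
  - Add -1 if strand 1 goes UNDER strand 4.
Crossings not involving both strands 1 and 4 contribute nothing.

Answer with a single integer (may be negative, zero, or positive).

Gen 1: crossing 2x3. Both 1&4? no. Sum: 0
Gen 2: crossing 3x2. Both 1&4? no. Sum: 0
Gen 3: crossing 1x2. Both 1&4? no. Sum: 0
Gen 4: crossing 2x1. Both 1&4? no. Sum: 0
Gen 5: crossing 1x2. Both 1&4? no. Sum: 0
Gen 6: crossing 1x3. Both 1&4? no. Sum: 0
Gen 7: crossing 3x1. Both 1&4? no. Sum: 0
Gen 8: crossing 2x1. Both 1&4? no. Sum: 0
Gen 9: crossing 1x2. Both 1&4? no. Sum: 0
Gen 10: crossing 1x3. Both 1&4? no. Sum: 0
Gen 11: crossing 3x1. Both 1&4? no. Sum: 0
Gen 12: crossing 2x1. Both 1&4? no. Sum: 0
Gen 13: crossing 3x4. Both 1&4? no. Sum: 0

Answer: 0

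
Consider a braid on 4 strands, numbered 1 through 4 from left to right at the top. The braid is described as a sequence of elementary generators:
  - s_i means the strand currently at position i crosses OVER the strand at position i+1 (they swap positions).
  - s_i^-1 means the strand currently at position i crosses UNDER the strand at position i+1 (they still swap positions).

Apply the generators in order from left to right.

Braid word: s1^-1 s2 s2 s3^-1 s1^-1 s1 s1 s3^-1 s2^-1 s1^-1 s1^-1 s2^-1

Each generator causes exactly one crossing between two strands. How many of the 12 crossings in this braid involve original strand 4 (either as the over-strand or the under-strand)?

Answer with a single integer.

Answer: 2

Derivation:
Gen 1: crossing 1x2. Involves strand 4? no. Count so far: 0
Gen 2: crossing 1x3. Involves strand 4? no. Count so far: 0
Gen 3: crossing 3x1. Involves strand 4? no. Count so far: 0
Gen 4: crossing 3x4. Involves strand 4? yes. Count so far: 1
Gen 5: crossing 2x1. Involves strand 4? no. Count so far: 1
Gen 6: crossing 1x2. Involves strand 4? no. Count so far: 1
Gen 7: crossing 2x1. Involves strand 4? no. Count so far: 1
Gen 8: crossing 4x3. Involves strand 4? yes. Count so far: 2
Gen 9: crossing 2x3. Involves strand 4? no. Count so far: 2
Gen 10: crossing 1x3. Involves strand 4? no. Count so far: 2
Gen 11: crossing 3x1. Involves strand 4? no. Count so far: 2
Gen 12: crossing 3x2. Involves strand 4? no. Count so far: 2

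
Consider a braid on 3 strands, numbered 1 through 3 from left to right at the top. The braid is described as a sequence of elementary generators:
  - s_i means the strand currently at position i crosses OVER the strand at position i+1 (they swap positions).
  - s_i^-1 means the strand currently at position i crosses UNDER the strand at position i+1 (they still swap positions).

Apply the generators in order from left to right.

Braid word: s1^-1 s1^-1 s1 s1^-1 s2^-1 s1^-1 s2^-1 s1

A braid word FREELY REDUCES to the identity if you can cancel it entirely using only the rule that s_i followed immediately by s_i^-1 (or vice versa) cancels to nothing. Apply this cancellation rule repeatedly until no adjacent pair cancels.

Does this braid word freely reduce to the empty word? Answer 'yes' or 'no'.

Answer: no

Derivation:
Gen 1 (s1^-1): push. Stack: [s1^-1]
Gen 2 (s1^-1): push. Stack: [s1^-1 s1^-1]
Gen 3 (s1): cancels prior s1^-1. Stack: [s1^-1]
Gen 4 (s1^-1): push. Stack: [s1^-1 s1^-1]
Gen 5 (s2^-1): push. Stack: [s1^-1 s1^-1 s2^-1]
Gen 6 (s1^-1): push. Stack: [s1^-1 s1^-1 s2^-1 s1^-1]
Gen 7 (s2^-1): push. Stack: [s1^-1 s1^-1 s2^-1 s1^-1 s2^-1]
Gen 8 (s1): push. Stack: [s1^-1 s1^-1 s2^-1 s1^-1 s2^-1 s1]
Reduced word: s1^-1 s1^-1 s2^-1 s1^-1 s2^-1 s1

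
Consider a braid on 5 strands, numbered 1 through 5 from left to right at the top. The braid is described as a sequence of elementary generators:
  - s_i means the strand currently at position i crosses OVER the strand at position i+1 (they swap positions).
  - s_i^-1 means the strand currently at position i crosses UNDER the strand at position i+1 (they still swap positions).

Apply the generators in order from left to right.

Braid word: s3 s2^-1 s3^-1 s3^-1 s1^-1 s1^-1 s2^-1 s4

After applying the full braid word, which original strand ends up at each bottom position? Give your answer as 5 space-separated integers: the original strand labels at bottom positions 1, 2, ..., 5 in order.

Answer: 1 2 4 5 3

Derivation:
Gen 1 (s3): strand 3 crosses over strand 4. Perm now: [1 2 4 3 5]
Gen 2 (s2^-1): strand 2 crosses under strand 4. Perm now: [1 4 2 3 5]
Gen 3 (s3^-1): strand 2 crosses under strand 3. Perm now: [1 4 3 2 5]
Gen 4 (s3^-1): strand 3 crosses under strand 2. Perm now: [1 4 2 3 5]
Gen 5 (s1^-1): strand 1 crosses under strand 4. Perm now: [4 1 2 3 5]
Gen 6 (s1^-1): strand 4 crosses under strand 1. Perm now: [1 4 2 3 5]
Gen 7 (s2^-1): strand 4 crosses under strand 2. Perm now: [1 2 4 3 5]
Gen 8 (s4): strand 3 crosses over strand 5. Perm now: [1 2 4 5 3]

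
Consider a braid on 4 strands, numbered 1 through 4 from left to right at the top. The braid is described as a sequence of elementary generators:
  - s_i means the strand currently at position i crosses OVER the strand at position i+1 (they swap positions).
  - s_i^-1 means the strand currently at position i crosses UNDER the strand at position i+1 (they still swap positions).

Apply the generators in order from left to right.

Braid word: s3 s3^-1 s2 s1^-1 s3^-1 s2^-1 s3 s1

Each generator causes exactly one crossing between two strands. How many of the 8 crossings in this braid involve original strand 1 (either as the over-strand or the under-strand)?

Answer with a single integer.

Gen 1: crossing 3x4. Involves strand 1? no. Count so far: 0
Gen 2: crossing 4x3. Involves strand 1? no. Count so far: 0
Gen 3: crossing 2x3. Involves strand 1? no. Count so far: 0
Gen 4: crossing 1x3. Involves strand 1? yes. Count so far: 1
Gen 5: crossing 2x4. Involves strand 1? no. Count so far: 1
Gen 6: crossing 1x4. Involves strand 1? yes. Count so far: 2
Gen 7: crossing 1x2. Involves strand 1? yes. Count so far: 3
Gen 8: crossing 3x4. Involves strand 1? no. Count so far: 3

Answer: 3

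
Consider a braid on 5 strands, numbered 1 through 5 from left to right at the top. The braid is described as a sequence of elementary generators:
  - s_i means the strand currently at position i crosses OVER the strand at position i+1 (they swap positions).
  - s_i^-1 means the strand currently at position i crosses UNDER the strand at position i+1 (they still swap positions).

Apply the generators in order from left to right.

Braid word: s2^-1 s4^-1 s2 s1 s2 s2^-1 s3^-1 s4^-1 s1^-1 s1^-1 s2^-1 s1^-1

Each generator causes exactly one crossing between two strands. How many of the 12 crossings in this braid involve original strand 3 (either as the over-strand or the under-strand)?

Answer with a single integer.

Gen 1: crossing 2x3. Involves strand 3? yes. Count so far: 1
Gen 2: crossing 4x5. Involves strand 3? no. Count so far: 1
Gen 3: crossing 3x2. Involves strand 3? yes. Count so far: 2
Gen 4: crossing 1x2. Involves strand 3? no. Count so far: 2
Gen 5: crossing 1x3. Involves strand 3? yes. Count so far: 3
Gen 6: crossing 3x1. Involves strand 3? yes. Count so far: 4
Gen 7: crossing 3x5. Involves strand 3? yes. Count so far: 5
Gen 8: crossing 3x4. Involves strand 3? yes. Count so far: 6
Gen 9: crossing 2x1. Involves strand 3? no. Count so far: 6
Gen 10: crossing 1x2. Involves strand 3? no. Count so far: 6
Gen 11: crossing 1x5. Involves strand 3? no. Count so far: 6
Gen 12: crossing 2x5. Involves strand 3? no. Count so far: 6

Answer: 6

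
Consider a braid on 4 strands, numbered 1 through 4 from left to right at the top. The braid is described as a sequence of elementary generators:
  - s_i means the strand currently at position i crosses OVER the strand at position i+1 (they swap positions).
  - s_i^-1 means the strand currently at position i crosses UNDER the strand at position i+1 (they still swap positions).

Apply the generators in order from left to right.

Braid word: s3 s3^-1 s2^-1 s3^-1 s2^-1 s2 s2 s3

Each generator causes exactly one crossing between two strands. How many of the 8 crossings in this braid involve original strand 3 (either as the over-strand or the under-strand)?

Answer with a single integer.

Gen 1: crossing 3x4. Involves strand 3? yes. Count so far: 1
Gen 2: crossing 4x3. Involves strand 3? yes. Count so far: 2
Gen 3: crossing 2x3. Involves strand 3? yes. Count so far: 3
Gen 4: crossing 2x4. Involves strand 3? no. Count so far: 3
Gen 5: crossing 3x4. Involves strand 3? yes. Count so far: 4
Gen 6: crossing 4x3. Involves strand 3? yes. Count so far: 5
Gen 7: crossing 3x4. Involves strand 3? yes. Count so far: 6
Gen 8: crossing 3x2. Involves strand 3? yes. Count so far: 7

Answer: 7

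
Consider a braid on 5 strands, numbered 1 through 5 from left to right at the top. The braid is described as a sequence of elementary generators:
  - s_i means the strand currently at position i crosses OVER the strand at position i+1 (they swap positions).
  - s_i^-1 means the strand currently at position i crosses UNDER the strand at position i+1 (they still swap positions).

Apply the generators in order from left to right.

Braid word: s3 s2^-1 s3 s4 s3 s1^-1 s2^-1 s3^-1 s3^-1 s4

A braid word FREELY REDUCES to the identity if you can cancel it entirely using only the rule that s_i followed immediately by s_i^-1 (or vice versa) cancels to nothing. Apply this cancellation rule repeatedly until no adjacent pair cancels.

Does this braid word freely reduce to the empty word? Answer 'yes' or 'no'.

Answer: no

Derivation:
Gen 1 (s3): push. Stack: [s3]
Gen 2 (s2^-1): push. Stack: [s3 s2^-1]
Gen 3 (s3): push. Stack: [s3 s2^-1 s3]
Gen 4 (s4): push. Stack: [s3 s2^-1 s3 s4]
Gen 5 (s3): push. Stack: [s3 s2^-1 s3 s4 s3]
Gen 6 (s1^-1): push. Stack: [s3 s2^-1 s3 s4 s3 s1^-1]
Gen 7 (s2^-1): push. Stack: [s3 s2^-1 s3 s4 s3 s1^-1 s2^-1]
Gen 8 (s3^-1): push. Stack: [s3 s2^-1 s3 s4 s3 s1^-1 s2^-1 s3^-1]
Gen 9 (s3^-1): push. Stack: [s3 s2^-1 s3 s4 s3 s1^-1 s2^-1 s3^-1 s3^-1]
Gen 10 (s4): push. Stack: [s3 s2^-1 s3 s4 s3 s1^-1 s2^-1 s3^-1 s3^-1 s4]
Reduced word: s3 s2^-1 s3 s4 s3 s1^-1 s2^-1 s3^-1 s3^-1 s4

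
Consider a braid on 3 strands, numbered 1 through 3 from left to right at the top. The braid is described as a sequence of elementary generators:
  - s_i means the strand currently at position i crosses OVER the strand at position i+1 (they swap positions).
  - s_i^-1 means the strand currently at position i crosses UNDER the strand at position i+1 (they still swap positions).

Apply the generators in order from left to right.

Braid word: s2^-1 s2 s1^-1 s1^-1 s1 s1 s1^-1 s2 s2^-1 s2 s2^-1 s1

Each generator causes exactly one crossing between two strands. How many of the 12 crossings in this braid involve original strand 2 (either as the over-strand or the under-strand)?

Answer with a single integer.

Answer: 8

Derivation:
Gen 1: crossing 2x3. Involves strand 2? yes. Count so far: 1
Gen 2: crossing 3x2. Involves strand 2? yes. Count so far: 2
Gen 3: crossing 1x2. Involves strand 2? yes. Count so far: 3
Gen 4: crossing 2x1. Involves strand 2? yes. Count so far: 4
Gen 5: crossing 1x2. Involves strand 2? yes. Count so far: 5
Gen 6: crossing 2x1. Involves strand 2? yes. Count so far: 6
Gen 7: crossing 1x2. Involves strand 2? yes. Count so far: 7
Gen 8: crossing 1x3. Involves strand 2? no. Count so far: 7
Gen 9: crossing 3x1. Involves strand 2? no. Count so far: 7
Gen 10: crossing 1x3. Involves strand 2? no. Count so far: 7
Gen 11: crossing 3x1. Involves strand 2? no. Count so far: 7
Gen 12: crossing 2x1. Involves strand 2? yes. Count so far: 8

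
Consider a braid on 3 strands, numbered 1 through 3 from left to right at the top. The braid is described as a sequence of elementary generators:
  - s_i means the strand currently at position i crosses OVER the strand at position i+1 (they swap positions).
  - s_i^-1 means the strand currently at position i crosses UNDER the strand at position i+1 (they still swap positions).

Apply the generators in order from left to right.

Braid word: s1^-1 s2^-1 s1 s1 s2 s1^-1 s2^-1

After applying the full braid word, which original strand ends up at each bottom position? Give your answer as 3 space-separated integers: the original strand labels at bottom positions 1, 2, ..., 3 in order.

Answer: 1 3 2

Derivation:
Gen 1 (s1^-1): strand 1 crosses under strand 2. Perm now: [2 1 3]
Gen 2 (s2^-1): strand 1 crosses under strand 3. Perm now: [2 3 1]
Gen 3 (s1): strand 2 crosses over strand 3. Perm now: [3 2 1]
Gen 4 (s1): strand 3 crosses over strand 2. Perm now: [2 3 1]
Gen 5 (s2): strand 3 crosses over strand 1. Perm now: [2 1 3]
Gen 6 (s1^-1): strand 2 crosses under strand 1. Perm now: [1 2 3]
Gen 7 (s2^-1): strand 2 crosses under strand 3. Perm now: [1 3 2]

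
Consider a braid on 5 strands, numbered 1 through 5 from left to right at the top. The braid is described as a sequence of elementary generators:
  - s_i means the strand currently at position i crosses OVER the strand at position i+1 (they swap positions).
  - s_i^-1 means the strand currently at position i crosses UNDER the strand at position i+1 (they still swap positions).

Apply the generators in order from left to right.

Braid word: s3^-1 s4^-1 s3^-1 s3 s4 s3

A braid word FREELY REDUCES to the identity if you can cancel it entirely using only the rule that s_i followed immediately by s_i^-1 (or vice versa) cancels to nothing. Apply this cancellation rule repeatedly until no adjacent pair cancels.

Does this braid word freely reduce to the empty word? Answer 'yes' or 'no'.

Gen 1 (s3^-1): push. Stack: [s3^-1]
Gen 2 (s4^-1): push. Stack: [s3^-1 s4^-1]
Gen 3 (s3^-1): push. Stack: [s3^-1 s4^-1 s3^-1]
Gen 4 (s3): cancels prior s3^-1. Stack: [s3^-1 s4^-1]
Gen 5 (s4): cancels prior s4^-1. Stack: [s3^-1]
Gen 6 (s3): cancels prior s3^-1. Stack: []
Reduced word: (empty)

Answer: yes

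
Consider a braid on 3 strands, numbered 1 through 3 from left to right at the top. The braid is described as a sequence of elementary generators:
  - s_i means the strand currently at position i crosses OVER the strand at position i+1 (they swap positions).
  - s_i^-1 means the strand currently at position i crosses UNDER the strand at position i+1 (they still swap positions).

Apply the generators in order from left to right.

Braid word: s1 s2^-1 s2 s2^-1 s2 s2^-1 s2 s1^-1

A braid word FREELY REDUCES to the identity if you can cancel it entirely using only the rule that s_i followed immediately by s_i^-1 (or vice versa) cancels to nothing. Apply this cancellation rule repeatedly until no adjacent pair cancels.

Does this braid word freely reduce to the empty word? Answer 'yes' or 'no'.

Answer: yes

Derivation:
Gen 1 (s1): push. Stack: [s1]
Gen 2 (s2^-1): push. Stack: [s1 s2^-1]
Gen 3 (s2): cancels prior s2^-1. Stack: [s1]
Gen 4 (s2^-1): push. Stack: [s1 s2^-1]
Gen 5 (s2): cancels prior s2^-1. Stack: [s1]
Gen 6 (s2^-1): push. Stack: [s1 s2^-1]
Gen 7 (s2): cancels prior s2^-1. Stack: [s1]
Gen 8 (s1^-1): cancels prior s1. Stack: []
Reduced word: (empty)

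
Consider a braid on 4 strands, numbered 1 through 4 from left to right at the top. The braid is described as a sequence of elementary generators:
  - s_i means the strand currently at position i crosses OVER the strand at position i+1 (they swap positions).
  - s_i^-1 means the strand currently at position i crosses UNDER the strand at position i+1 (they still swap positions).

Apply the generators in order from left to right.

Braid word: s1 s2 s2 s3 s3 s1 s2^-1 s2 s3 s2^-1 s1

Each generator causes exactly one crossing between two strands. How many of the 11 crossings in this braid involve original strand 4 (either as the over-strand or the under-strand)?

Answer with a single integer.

Answer: 5

Derivation:
Gen 1: crossing 1x2. Involves strand 4? no. Count so far: 0
Gen 2: crossing 1x3. Involves strand 4? no. Count so far: 0
Gen 3: crossing 3x1. Involves strand 4? no. Count so far: 0
Gen 4: crossing 3x4. Involves strand 4? yes. Count so far: 1
Gen 5: crossing 4x3. Involves strand 4? yes. Count so far: 2
Gen 6: crossing 2x1. Involves strand 4? no. Count so far: 2
Gen 7: crossing 2x3. Involves strand 4? no. Count so far: 2
Gen 8: crossing 3x2. Involves strand 4? no. Count so far: 2
Gen 9: crossing 3x4. Involves strand 4? yes. Count so far: 3
Gen 10: crossing 2x4. Involves strand 4? yes. Count so far: 4
Gen 11: crossing 1x4. Involves strand 4? yes. Count so far: 5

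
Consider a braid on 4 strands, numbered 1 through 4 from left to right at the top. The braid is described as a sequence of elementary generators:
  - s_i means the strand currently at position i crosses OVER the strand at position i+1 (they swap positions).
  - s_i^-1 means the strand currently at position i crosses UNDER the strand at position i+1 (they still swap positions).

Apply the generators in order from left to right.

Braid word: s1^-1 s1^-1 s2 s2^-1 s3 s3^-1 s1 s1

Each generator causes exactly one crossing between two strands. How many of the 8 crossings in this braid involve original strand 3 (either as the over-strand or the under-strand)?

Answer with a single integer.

Answer: 4

Derivation:
Gen 1: crossing 1x2. Involves strand 3? no. Count so far: 0
Gen 2: crossing 2x1. Involves strand 3? no. Count so far: 0
Gen 3: crossing 2x3. Involves strand 3? yes. Count so far: 1
Gen 4: crossing 3x2. Involves strand 3? yes. Count so far: 2
Gen 5: crossing 3x4. Involves strand 3? yes. Count so far: 3
Gen 6: crossing 4x3. Involves strand 3? yes. Count so far: 4
Gen 7: crossing 1x2. Involves strand 3? no. Count so far: 4
Gen 8: crossing 2x1. Involves strand 3? no. Count so far: 4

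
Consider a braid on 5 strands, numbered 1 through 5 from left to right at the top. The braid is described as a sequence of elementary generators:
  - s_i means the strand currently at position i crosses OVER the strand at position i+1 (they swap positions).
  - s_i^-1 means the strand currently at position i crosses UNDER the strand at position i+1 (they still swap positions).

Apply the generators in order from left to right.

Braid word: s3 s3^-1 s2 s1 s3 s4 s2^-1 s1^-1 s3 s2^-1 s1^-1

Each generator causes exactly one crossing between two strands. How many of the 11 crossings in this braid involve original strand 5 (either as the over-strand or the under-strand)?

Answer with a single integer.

Gen 1: crossing 3x4. Involves strand 5? no. Count so far: 0
Gen 2: crossing 4x3. Involves strand 5? no. Count so far: 0
Gen 3: crossing 2x3. Involves strand 5? no. Count so far: 0
Gen 4: crossing 1x3. Involves strand 5? no. Count so far: 0
Gen 5: crossing 2x4. Involves strand 5? no. Count so far: 0
Gen 6: crossing 2x5. Involves strand 5? yes. Count so far: 1
Gen 7: crossing 1x4. Involves strand 5? no. Count so far: 1
Gen 8: crossing 3x4. Involves strand 5? no. Count so far: 1
Gen 9: crossing 1x5. Involves strand 5? yes. Count so far: 2
Gen 10: crossing 3x5. Involves strand 5? yes. Count so far: 3
Gen 11: crossing 4x5. Involves strand 5? yes. Count so far: 4

Answer: 4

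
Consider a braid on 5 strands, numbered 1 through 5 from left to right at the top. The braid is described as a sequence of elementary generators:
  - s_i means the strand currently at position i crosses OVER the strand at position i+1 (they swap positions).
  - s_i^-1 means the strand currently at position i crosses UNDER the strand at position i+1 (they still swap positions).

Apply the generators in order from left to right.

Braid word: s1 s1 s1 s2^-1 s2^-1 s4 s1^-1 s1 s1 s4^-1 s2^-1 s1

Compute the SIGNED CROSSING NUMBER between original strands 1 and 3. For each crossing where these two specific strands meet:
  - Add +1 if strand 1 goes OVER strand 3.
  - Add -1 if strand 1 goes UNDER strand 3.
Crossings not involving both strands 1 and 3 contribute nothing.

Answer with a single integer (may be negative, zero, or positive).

Answer: 1

Derivation:
Gen 1: crossing 1x2. Both 1&3? no. Sum: 0
Gen 2: crossing 2x1. Both 1&3? no. Sum: 0
Gen 3: crossing 1x2. Both 1&3? no. Sum: 0
Gen 4: 1 under 3. Both 1&3? yes. Contrib: -1. Sum: -1
Gen 5: 3 under 1. Both 1&3? yes. Contrib: +1. Sum: 0
Gen 6: crossing 4x5. Both 1&3? no. Sum: 0
Gen 7: crossing 2x1. Both 1&3? no. Sum: 0
Gen 8: crossing 1x2. Both 1&3? no. Sum: 0
Gen 9: crossing 2x1. Both 1&3? no. Sum: 0
Gen 10: crossing 5x4. Both 1&3? no. Sum: 0
Gen 11: crossing 2x3. Both 1&3? no. Sum: 0
Gen 12: 1 over 3. Both 1&3? yes. Contrib: +1. Sum: 1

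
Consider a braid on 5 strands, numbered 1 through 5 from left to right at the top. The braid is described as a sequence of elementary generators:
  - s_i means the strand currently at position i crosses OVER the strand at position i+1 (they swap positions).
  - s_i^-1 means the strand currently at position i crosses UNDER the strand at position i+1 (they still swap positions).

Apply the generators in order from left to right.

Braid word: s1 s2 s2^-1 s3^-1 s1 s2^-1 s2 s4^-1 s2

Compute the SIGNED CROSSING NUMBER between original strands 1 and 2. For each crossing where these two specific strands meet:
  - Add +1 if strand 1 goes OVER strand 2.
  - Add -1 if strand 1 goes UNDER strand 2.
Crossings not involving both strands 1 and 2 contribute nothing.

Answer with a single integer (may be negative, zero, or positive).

Answer: 0

Derivation:
Gen 1: 1 over 2. Both 1&2? yes. Contrib: +1. Sum: 1
Gen 2: crossing 1x3. Both 1&2? no. Sum: 1
Gen 3: crossing 3x1. Both 1&2? no. Sum: 1
Gen 4: crossing 3x4. Both 1&2? no. Sum: 1
Gen 5: 2 over 1. Both 1&2? yes. Contrib: -1. Sum: 0
Gen 6: crossing 2x4. Both 1&2? no. Sum: 0
Gen 7: crossing 4x2. Both 1&2? no. Sum: 0
Gen 8: crossing 3x5. Both 1&2? no. Sum: 0
Gen 9: crossing 2x4. Both 1&2? no. Sum: 0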